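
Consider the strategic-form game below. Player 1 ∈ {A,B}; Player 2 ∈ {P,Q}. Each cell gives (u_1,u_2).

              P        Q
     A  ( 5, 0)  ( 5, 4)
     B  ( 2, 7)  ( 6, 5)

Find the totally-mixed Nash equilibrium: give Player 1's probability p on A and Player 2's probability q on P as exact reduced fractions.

P1 indiff ⇒ q·5+(1-q)·5 = q·2+(1-q)·6 ⇒ q(3) = (1-q)(1) ⇒ q = 1/4
P2 indiff ⇒ p·0+(1-p)·7 = p·4+(1-p)·5 ⇒ p(-4) = (1-p)(-2) ⇒ p = 1/3

(p,q) = (1/3, 1/4)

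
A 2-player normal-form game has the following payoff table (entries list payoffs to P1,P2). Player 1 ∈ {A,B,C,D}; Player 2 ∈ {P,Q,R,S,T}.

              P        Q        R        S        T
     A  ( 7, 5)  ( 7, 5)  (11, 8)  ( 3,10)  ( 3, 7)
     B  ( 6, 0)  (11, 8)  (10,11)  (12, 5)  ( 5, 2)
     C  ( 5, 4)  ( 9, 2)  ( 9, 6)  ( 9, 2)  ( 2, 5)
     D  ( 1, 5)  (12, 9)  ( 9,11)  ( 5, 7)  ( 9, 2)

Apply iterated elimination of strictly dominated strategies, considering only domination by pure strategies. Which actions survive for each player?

P1 drop C (B beats it: P:6>5 Q:11>9 R:10>9 S:12>9 T:5>2)
P2 drop P (R beats it: A:8>5 B:11>0 D:11>5)
P2 drop Q (R beats it: A:8>5 B:11>8 D:11>9)
P2 drop T (R beats it: A:8>7 B:11>2 D:11>2)
P1 drop D (B beats it: R:10>9 S:12>5)
P1→{A,B} P2→{R,S}

IESDS → P1:{A,B} P2:{R,S}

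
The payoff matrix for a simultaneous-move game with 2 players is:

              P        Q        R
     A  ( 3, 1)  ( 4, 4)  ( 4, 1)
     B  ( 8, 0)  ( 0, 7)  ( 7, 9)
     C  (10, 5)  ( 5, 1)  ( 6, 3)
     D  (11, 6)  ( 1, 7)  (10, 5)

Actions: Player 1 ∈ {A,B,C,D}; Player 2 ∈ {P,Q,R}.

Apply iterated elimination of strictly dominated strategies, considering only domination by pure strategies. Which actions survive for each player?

P1 drop A (C beats it: P:10>3 Q:5>4 R:6>4)
P1 drop B (D beats it: P:11>8 Q:1>0 R:10>7)
P2 drop R (P beats it: C:5>3 D:6>5)
P1→{C,D} P2→{P,Q}

IESDS → P1:{C,D} P2:{P,Q}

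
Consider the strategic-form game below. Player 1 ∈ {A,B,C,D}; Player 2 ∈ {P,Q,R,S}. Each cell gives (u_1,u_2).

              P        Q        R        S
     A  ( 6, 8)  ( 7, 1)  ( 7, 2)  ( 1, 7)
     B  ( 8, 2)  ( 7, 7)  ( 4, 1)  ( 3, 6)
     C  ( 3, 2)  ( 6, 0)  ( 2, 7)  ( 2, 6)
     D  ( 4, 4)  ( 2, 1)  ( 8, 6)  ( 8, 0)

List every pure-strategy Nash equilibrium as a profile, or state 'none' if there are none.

(A,P): not NE [P1→B gives 8>6]
(A,Q): not NE [P2→P gives 8>1]
(A,R): not NE [P1→D gives 8>7; P2→P gives 8>2]
(A,S): not NE [P1→D gives 8>1; P2→P gives 8>7]
(B,P): not NE [P2→Q gives 7>2]
(B,Q): NE
(B,R): not NE [P1→D gives 8>4; P2→Q gives 7>1]
(B,S): not NE [P1→D gives 8>3; P2→Q gives 7>6]
(C,P): not NE [P1→B gives 8>3; P2→R gives 7>2]
(C,Q): not NE [P1→B gives 7>6; P2→R gives 7>0]
(C,R): not NE [P1→D gives 8>2]
(C,S): not NE [P1→D gives 8>2; P2→R gives 7>6]
(D,P): not NE [P1→B gives 8>4; P2→R gives 6>4]
(D,Q): not NE [P1→B gives 7>2; P2→R gives 6>1]
(D,R): NE
(D,S): not NE [P2→R gives 6>0]

Nash profiles: (B,Q), (D,R)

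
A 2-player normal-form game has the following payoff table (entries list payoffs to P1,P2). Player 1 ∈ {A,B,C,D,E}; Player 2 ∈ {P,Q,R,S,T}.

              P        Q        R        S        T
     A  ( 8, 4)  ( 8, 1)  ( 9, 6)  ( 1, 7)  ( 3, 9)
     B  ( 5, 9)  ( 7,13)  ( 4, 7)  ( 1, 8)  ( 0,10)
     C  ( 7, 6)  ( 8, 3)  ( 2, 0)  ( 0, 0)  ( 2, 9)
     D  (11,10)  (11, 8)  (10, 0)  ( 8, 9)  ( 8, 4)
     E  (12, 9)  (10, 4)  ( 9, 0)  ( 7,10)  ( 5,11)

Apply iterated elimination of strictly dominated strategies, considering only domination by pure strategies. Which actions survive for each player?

P1 drop A (D beats it: P:11>8 Q:11>8 R:10>9 S:8>1 T:8>3)
P1 drop B (D beats it: P:11>5 Q:11>7 R:10>4 S:8>1 T:8>0)
P1 drop C (D beats it: P:11>7 Q:11>8 R:10>2 S:8>0 T:8>2)
P2 drop Q (P beats it: D:10>8 E:9>4)
P2 drop R (P beats it: D:10>0 E:9>0)
P1→{D,E} P2→{P,S,T}

Remaining: P1:{D,E} P2:{P,S,T}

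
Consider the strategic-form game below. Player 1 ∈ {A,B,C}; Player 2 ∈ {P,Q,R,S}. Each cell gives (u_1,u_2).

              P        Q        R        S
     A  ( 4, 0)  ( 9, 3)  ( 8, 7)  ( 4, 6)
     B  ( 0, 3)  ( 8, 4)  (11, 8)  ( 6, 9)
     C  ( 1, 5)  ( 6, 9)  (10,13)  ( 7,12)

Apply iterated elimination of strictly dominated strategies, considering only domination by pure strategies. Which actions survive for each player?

P2 drop P (Q beats it: A:3>0 B:4>3 C:9>5)
P2 drop Q (R beats it: A:7>3 B:8>4 C:13>9)
P1 drop A (B beats it: R:11>8 S:6>4)
P1→{B,C} P2→{R,S}

IESDS → P1:{B,C} P2:{R,S}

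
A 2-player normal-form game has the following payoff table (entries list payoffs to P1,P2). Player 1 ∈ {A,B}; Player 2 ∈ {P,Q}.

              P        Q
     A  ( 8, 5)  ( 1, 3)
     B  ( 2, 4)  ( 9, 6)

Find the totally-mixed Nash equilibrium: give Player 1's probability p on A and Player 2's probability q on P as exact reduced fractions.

P1 mixes 1/2 on A; P2 mixes 4/7 on P

P1 indiff ⇒ q·8+(1-q)·1 = q·2+(1-q)·9 ⇒ q(6) = (1-q)(8) ⇒ q = 4/7
P2 indiff ⇒ p·5+(1-p)·4 = p·3+(1-p)·6 ⇒ p(2) = (1-p)(2) ⇒ p = 1/2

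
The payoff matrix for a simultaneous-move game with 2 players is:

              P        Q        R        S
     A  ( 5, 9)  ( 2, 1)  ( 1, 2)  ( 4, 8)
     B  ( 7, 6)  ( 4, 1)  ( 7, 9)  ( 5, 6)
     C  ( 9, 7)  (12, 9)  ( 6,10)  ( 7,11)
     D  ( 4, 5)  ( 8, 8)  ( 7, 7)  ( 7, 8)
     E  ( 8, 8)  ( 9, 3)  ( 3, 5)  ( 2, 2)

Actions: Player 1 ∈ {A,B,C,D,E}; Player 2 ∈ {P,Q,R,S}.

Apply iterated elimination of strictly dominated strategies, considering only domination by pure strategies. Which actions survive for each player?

IESDS → P1:{B,C,D} P2:{Q,R,S}

P1 drop A (B beats it: P:7>5 Q:4>2 R:7>1 S:5>4)
P1 drop E (C beats it: P:9>8 Q:12>9 R:6>3 S:7>2)
P2 drop P (R beats it: B:9>6 C:10>7 D:7>5)
P1→{B,C,D} P2→{Q,R,S}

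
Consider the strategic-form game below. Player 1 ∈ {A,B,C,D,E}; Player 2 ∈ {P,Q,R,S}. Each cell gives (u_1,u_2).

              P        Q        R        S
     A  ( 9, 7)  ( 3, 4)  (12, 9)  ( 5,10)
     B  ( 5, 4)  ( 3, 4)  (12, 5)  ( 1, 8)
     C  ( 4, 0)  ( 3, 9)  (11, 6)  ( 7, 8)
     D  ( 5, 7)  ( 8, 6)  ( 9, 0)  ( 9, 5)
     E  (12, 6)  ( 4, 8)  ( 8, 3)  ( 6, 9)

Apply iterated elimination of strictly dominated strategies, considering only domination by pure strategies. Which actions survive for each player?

Remaining: P1:{D,E} P2:{P,Q,S}

P2 drop R (S beats it: A:10>9 B:8>5 C:8>6 D:5>0 E:9>3)
P1 drop A (E beats it: P:12>9 Q:4>3 S:6>5)
P1 drop B (E beats it: P:12>5 Q:4>3 S:6>1)
P1 drop C (D beats it: P:5>4 Q:8>3 S:9>7)
P1→{D,E} P2→{P,Q,S}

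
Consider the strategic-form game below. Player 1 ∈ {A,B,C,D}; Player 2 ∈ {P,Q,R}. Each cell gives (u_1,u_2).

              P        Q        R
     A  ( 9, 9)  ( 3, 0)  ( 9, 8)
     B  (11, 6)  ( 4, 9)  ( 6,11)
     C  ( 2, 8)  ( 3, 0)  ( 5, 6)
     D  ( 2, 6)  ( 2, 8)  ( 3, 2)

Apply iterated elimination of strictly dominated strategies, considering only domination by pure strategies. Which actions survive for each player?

P1 drop C (B beats it: P:11>2 Q:4>3 R:6>5)
P1 drop D (A beats it: P:9>2 Q:3>2 R:9>3)
P2 drop Q (R beats it: A:8>0 B:11>9)
P1→{A,B} P2→{P,R}

Remaining: P1:{A,B} P2:{P,R}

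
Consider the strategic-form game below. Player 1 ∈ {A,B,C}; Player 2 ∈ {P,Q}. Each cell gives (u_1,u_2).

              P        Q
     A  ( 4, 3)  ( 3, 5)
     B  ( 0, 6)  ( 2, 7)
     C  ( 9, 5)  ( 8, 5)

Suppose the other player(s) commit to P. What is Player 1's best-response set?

u_1(A vs P) = 4
u_1(B vs P) = 0
u_1(C vs P) = 9
max payoff 9 at {C}

BR_1 = {C}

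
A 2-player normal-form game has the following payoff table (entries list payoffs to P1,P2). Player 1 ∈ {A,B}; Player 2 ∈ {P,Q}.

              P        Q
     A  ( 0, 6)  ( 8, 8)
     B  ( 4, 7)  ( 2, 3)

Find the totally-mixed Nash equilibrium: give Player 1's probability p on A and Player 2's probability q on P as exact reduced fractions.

P1 indiff ⇒ q·0+(1-q)·8 = q·4+(1-q)·2 ⇒ q(-4) = (1-q)(-6) ⇒ q = 3/5
P2 indiff ⇒ p·6+(1-p)·7 = p·8+(1-p)·3 ⇒ p(-2) = (1-p)(-4) ⇒ p = 2/3

p=2/3, q=3/5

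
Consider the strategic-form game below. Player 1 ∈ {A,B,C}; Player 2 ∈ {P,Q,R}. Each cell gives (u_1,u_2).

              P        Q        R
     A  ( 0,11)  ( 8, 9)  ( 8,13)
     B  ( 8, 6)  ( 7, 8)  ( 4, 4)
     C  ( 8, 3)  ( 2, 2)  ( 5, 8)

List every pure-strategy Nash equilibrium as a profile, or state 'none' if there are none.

NE set: (A,R)

(A,P): not NE [P1→C gives 8>0; P2→R gives 13>11]
(A,Q): not NE [P2→R gives 13>9]
(A,R): NE
(B,P): not NE [P2→Q gives 8>6]
(B,Q): not NE [P1→A gives 8>7]
(B,R): not NE [P1→A gives 8>4; P2→Q gives 8>4]
(C,P): not NE [P2→R gives 8>3]
(C,Q): not NE [P1→A gives 8>2; P2→R gives 8>2]
(C,R): not NE [P1→A gives 8>5]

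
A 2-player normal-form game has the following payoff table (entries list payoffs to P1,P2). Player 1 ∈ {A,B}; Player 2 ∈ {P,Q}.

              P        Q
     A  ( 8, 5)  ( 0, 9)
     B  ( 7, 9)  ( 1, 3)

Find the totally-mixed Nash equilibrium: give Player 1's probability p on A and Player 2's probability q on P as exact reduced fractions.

P1 indiff ⇒ q·8+(1-q)·0 = q·7+(1-q)·1 ⇒ q(1) = (1-q)(1) ⇒ q = 1/2
P2 indiff ⇒ p·5+(1-p)·9 = p·9+(1-p)·3 ⇒ p(-4) = (1-p)(-6) ⇒ p = 3/5

p=3/5, q=1/2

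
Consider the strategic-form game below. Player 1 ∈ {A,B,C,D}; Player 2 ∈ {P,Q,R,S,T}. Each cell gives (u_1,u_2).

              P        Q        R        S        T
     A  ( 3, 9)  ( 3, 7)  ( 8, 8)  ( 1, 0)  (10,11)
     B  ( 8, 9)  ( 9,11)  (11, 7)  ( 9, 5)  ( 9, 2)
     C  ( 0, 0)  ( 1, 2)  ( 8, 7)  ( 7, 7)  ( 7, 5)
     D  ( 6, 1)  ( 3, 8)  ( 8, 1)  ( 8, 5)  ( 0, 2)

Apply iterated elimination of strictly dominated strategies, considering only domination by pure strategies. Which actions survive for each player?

P1 drop C (B beats it: P:8>0 Q:9>1 R:11>8 S:9>7 T:9>7)
P1 drop D (B beats it: P:8>6 Q:9>3 R:11>8 S:9>8 T:9>0)
P2 drop R (P beats it: A:9>8 B:9>7)
P2 drop S (P beats it: A:9>0 B:9>5)
P1→{A,B} P2→{P,Q,T}

Survivors P1:{A,B} P2:{P,Q,T}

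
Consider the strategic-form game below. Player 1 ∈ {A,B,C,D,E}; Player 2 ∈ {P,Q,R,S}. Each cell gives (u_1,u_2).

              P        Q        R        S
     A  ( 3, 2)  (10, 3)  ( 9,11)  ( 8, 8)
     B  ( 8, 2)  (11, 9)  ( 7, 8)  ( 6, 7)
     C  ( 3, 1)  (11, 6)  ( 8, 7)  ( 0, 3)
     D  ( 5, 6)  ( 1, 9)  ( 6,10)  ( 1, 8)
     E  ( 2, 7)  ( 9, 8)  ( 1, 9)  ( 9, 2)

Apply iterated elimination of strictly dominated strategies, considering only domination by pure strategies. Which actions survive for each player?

Survivors P1:{A,B,C} P2:{Q,R}

P1 drop D (B beats it: P:8>5 Q:11>1 R:7>6 S:6>1)
P2 drop P (Q beats it: A:3>2 B:9>2 C:6>1 E:8>7)
P2 drop S (R beats it: A:11>8 B:8>7 C:7>3 E:9>2)
P1 drop E (A beats it: Q:10>9 R:9>1)
P1→{A,B,C} P2→{Q,R}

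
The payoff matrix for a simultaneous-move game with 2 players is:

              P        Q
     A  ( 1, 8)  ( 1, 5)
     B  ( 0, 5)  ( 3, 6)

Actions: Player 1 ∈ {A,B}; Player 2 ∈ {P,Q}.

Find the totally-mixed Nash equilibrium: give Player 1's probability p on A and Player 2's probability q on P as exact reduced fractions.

P1 mixes 1/4 on A; P2 mixes 2/3 on P

P1 indiff ⇒ q·1+(1-q)·1 = q·0+(1-q)·3 ⇒ q(1) = (1-q)(2) ⇒ q = 2/3
P2 indiff ⇒ p·8+(1-p)·5 = p·5+(1-p)·6 ⇒ p(3) = (1-p)(1) ⇒ p = 1/4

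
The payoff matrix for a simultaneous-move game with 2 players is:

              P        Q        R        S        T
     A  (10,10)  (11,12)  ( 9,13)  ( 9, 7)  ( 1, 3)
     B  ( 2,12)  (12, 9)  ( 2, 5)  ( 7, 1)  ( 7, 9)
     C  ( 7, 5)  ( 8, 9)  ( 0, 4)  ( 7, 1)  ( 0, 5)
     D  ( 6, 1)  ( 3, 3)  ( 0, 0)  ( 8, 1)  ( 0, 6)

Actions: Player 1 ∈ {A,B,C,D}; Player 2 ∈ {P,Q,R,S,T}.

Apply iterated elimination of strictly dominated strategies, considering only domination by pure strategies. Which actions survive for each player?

Survivors P1:{A,B} P2:{P,Q,R}

P1 drop C (A beats it: P:10>7 Q:11>8 R:9>0 S:9>7 T:1>0)
P1 drop D (A beats it: P:10>6 Q:11>3 R:9>0 S:9>8 T:1>0)
P2 drop S (P beats it: A:10>7 B:12>1)
P2 drop T (P beats it: A:10>3 B:12>9)
P1→{A,B} P2→{P,Q,R}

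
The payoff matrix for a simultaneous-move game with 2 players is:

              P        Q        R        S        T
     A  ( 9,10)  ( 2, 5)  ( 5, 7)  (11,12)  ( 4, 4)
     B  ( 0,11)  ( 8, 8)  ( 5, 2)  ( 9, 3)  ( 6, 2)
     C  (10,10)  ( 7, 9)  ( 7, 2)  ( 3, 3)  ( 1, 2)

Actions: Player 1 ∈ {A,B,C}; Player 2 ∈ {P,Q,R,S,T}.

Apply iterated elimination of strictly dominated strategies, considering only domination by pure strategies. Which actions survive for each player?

IESDS → P1:{A,C} P2:{P,S}

P2 drop Q (P beats it: A:10>5 B:11>8 C:10>9)
P2 drop R (P beats it: A:10>7 B:11>2 C:10>2)
P2 drop T (P beats it: A:10>4 B:11>2 C:10>2)
P1 drop B (A beats it: P:9>0 S:11>9)
P1→{A,C} P2→{P,S}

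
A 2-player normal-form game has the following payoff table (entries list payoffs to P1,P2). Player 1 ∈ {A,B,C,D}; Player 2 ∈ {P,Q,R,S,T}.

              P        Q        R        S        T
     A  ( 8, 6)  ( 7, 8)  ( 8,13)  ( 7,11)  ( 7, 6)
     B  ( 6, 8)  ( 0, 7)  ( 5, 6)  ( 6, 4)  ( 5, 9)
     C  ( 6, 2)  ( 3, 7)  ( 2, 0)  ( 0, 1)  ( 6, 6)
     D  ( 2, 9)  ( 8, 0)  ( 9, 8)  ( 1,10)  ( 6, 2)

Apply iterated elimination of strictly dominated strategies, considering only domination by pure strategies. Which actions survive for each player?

IESDS → P1:{A,D} P2:{R,S}

P1 drop B (A beats it: P:8>6 Q:7>0 R:8>5 S:7>6 T:7>5)
P1 drop C (A beats it: P:8>6 Q:7>3 R:8>2 S:7>0 T:7>6)
P2 drop P (S beats it: A:11>6 D:10>9)
P2 drop Q (R beats it: A:13>8 D:8>0)
P2 drop T (R beats it: A:13>6 D:8>2)
P1→{A,D} P2→{R,S}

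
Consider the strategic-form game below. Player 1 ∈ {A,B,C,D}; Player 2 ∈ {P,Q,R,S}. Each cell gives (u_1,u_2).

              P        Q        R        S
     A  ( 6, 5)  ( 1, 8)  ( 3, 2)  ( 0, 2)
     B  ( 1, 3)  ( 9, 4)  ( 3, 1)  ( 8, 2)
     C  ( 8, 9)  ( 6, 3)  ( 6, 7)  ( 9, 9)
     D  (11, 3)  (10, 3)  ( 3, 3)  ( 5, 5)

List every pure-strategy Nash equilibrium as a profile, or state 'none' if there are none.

(A,P): not NE [P1→D gives 11>6; P2→Q gives 8>5]
(A,Q): not NE [P1→D gives 10>1]
(A,R): not NE [P1→C gives 6>3; P2→Q gives 8>2]
(A,S): not NE [P1→C gives 9>0; P2→Q gives 8>2]
(B,P): not NE [P1→D gives 11>1; P2→Q gives 4>3]
(B,Q): not NE [P1→D gives 10>9]
(B,R): not NE [P1→C gives 6>3; P2→Q gives 4>1]
(B,S): not NE [P1→C gives 9>8; P2→Q gives 4>2]
(C,P): not NE [P1→D gives 11>8]
(C,Q): not NE [P1→D gives 10>6; P2→S gives 9>3]
(C,R): not NE [P2→S gives 9>7]
(C,S): NE
(D,P): not NE [P2→S gives 5>3]
(D,Q): not NE [P2→S gives 5>3]
(D,R): not NE [P1→C gives 6>3; P2→S gives 5>3]
(D,S): not NE [P1→C gives 9>5]

NE set: (C,S)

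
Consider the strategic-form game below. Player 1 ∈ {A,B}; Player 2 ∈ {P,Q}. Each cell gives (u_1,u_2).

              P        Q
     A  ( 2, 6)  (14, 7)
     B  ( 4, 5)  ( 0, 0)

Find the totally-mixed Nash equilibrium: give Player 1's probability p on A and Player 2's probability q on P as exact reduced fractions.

P1 mixes 5/6 on A; P2 mixes 7/8 on P

P1 indiff ⇒ q·2+(1-q)·14 = q·4+(1-q)·0 ⇒ q(-2) = (1-q)(-14) ⇒ q = 7/8
P2 indiff ⇒ p·6+(1-p)·5 = p·7+(1-p)·0 ⇒ p(-1) = (1-p)(-5) ⇒ p = 5/6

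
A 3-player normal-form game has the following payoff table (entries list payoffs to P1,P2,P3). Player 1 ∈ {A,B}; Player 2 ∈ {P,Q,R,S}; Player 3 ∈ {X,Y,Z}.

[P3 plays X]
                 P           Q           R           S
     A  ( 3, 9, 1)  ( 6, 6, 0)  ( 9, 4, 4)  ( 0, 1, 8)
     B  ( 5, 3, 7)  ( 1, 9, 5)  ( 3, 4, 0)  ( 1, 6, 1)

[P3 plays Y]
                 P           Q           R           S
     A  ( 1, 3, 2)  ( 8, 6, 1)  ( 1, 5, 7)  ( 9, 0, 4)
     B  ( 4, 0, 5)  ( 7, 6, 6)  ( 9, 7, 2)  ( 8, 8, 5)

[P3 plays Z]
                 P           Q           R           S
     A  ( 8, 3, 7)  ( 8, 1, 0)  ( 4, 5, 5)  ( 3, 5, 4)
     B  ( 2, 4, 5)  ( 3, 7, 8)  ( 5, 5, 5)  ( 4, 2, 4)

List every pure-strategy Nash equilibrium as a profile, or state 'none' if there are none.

PSNE = {(A,Q,Y)}

(A,P,X): not NE [P1→B gives 5>3; P3→Z gives 7>1]
(A,P,Y): not NE [P1→B gives 4>1; P2→Q gives 6>3; P3→Z gives 7>2]
(A,P,Z): not NE [P2→S gives 5>3]
(A,Q,X): not NE [P2→P gives 9>6; P3→Y gives 1>0]
(A,Q,Y): NE
(A,Q,Z): not NE [P2→S gives 5>1; P3→Y gives 1>0]
(A,R,X): not NE [P2→P gives 9>4; P3→Y gives 7>4]
(A,R,Y): not NE [P1→B gives 9>1; P2→Q gives 6>5]
(A,R,Z): not NE [P1→B gives 5>4; P3→Y gives 7>5]
(A,S,X): not NE [P1→B gives 1>0; P2→P gives 9>1]
(A,S,Y): not NE [P2→Q gives 6>0; P3→X gives 8>4]
(A,S,Z): not NE [P1→B gives 4>3; P3→X gives 8>4]
(B,P,X): not NE [P2→Q gives 9>3]
(B,P,Y): not NE [P2→S gives 8>0; P3→X gives 7>5]
(B,P,Z): not NE [P1→A gives 8>2; P2→Q gives 7>4; P3→X gives 7>5]
(B,Q,X): not NE [P1→A gives 6>1; P3→Z gives 8>5]
(B,Q,Y): not NE [P1→A gives 8>7; P2→S gives 8>6; P3→Z gives 8>6]
(B,Q,Z): not NE [P1→A gives 8>3]
(B,R,X): not NE [P1→A gives 9>3; P2→Q gives 9>4; P3→Z gives 5>0]
(B,R,Y): not NE [P2→S gives 8>7; P3→Z gives 5>2]
(B,R,Z): not NE [P2→Q gives 7>5]
(B,S,X): not NE [P2→Q gives 9>6; P3→Y gives 5>1]
(B,S,Y): not NE [P1→A gives 9>8]
(B,S,Z): not NE [P2→Q gives 7>2; P3→Y gives 5>4]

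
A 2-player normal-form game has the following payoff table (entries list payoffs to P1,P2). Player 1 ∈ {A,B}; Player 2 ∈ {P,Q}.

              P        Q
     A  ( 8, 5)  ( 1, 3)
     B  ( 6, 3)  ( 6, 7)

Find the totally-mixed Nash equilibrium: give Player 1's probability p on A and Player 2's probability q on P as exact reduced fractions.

P1 indiff ⇒ q·8+(1-q)·1 = q·6+(1-q)·6 ⇒ q(2) = (1-q)(5) ⇒ q = 5/7
P2 indiff ⇒ p·5+(1-p)·3 = p·3+(1-p)·7 ⇒ p(2) = (1-p)(4) ⇒ p = 2/3

p=2/3, q=5/7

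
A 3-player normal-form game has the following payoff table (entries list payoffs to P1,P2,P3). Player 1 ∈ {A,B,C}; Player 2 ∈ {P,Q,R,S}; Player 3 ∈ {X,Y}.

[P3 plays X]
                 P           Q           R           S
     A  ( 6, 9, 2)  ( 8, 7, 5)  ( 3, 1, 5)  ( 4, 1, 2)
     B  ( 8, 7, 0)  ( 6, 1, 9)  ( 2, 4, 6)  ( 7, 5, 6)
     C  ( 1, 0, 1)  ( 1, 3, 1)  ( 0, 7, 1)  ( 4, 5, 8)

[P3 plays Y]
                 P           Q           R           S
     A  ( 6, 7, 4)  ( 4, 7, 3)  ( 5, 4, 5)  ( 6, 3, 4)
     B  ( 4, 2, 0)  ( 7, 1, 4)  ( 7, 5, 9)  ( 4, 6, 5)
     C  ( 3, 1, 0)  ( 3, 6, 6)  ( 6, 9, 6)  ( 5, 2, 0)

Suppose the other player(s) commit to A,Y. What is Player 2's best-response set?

P2 best: {P,Q}

u_2(P vs A,Y) = 7
u_2(Q vs A,Y) = 7
u_2(R vs A,Y) = 4
u_2(S vs A,Y) = 3
max payoff 7 at {P,Q}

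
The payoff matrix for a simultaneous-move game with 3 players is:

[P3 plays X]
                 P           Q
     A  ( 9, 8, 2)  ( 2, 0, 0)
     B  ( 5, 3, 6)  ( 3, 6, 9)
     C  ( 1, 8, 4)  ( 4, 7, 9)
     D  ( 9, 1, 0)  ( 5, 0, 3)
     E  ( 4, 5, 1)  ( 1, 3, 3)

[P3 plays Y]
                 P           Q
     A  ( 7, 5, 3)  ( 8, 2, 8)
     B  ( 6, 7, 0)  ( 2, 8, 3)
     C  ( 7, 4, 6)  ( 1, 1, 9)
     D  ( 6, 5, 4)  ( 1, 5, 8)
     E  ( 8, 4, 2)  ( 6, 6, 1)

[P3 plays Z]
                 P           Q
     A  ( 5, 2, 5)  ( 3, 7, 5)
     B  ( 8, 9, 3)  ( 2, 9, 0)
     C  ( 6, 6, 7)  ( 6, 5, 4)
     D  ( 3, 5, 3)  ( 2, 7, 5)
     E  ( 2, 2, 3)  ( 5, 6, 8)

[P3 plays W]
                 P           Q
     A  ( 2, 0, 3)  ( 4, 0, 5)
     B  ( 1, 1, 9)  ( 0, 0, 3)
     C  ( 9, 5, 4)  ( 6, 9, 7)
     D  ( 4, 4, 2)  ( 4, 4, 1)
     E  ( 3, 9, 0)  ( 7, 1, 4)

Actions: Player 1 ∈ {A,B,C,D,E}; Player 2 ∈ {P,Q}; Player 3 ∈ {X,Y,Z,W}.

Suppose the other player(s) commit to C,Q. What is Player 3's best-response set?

u_3(X vs C,Q) = 9
u_3(Y vs C,Q) = 9
u_3(Z vs C,Q) = 4
u_3(W vs C,Q) = 7
max payoff 9 at {X,Y}

argmax u_3 = {X,Y}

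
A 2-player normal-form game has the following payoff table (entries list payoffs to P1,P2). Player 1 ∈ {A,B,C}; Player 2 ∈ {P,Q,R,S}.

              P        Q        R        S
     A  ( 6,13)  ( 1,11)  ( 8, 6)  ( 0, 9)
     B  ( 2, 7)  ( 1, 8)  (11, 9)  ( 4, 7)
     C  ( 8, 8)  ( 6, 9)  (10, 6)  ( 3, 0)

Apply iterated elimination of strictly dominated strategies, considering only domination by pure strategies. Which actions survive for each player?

P1 drop A (C beats it: P:8>6 Q:6>1 R:10>8 S:3>0)
P2 drop P (Q beats it: B:8>7 C:9>8)
P2 drop S (Q beats it: B:8>7 C:9>0)
P1→{B,C} P2→{Q,R}

Survivors P1:{B,C} P2:{Q,R}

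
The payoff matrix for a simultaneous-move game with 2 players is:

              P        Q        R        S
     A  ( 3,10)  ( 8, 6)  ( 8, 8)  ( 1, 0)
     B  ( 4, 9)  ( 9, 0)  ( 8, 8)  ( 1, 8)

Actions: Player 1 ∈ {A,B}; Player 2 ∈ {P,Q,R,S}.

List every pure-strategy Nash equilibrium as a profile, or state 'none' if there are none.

(A,P): not NE [P1→B gives 4>3]
(A,Q): not NE [P1→B gives 9>8; P2→P gives 10>6]
(A,R): not NE [P2→P gives 10>8]
(A,S): not NE [P2→P gives 10>0]
(B,P): NE
(B,Q): not NE [P2→P gives 9>0]
(B,R): not NE [P2→P gives 9>8]
(B,S): not NE [P2→P gives 9>8]

NE set: (B,P)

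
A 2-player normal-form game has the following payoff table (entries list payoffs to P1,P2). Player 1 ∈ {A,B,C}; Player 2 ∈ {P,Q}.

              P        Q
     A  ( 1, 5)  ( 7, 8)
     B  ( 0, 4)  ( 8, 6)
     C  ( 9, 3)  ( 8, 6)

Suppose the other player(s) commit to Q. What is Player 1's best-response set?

P1 best: {B,C}

u_1(A vs Q) = 7
u_1(B vs Q) = 8
u_1(C vs Q) = 8
max payoff 8 at {B,C}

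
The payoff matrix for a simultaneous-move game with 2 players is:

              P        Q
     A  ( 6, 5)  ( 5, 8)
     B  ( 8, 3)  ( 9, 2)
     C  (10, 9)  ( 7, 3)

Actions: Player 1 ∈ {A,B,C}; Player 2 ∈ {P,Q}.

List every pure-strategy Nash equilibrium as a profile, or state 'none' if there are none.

(A,P): not NE [P1→C gives 10>6; P2→Q gives 8>5]
(A,Q): not NE [P1→B gives 9>5]
(B,P): not NE [P1→C gives 10>8]
(B,Q): not NE [P2→P gives 3>2]
(C,P): NE
(C,Q): not NE [P1→B gives 9>7; P2→P gives 9>3]

NE set: (C,P)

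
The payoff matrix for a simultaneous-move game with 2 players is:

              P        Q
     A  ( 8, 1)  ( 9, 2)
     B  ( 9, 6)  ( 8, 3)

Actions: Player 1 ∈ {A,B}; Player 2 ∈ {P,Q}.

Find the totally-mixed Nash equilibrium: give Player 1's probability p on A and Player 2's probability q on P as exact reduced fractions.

(p,q) = (3/4, 1/2)

P1 indiff ⇒ q·8+(1-q)·9 = q·9+(1-q)·8 ⇒ q(-1) = (1-q)(-1) ⇒ q = 1/2
P2 indiff ⇒ p·1+(1-p)·6 = p·2+(1-p)·3 ⇒ p(-1) = (1-p)(-3) ⇒ p = 3/4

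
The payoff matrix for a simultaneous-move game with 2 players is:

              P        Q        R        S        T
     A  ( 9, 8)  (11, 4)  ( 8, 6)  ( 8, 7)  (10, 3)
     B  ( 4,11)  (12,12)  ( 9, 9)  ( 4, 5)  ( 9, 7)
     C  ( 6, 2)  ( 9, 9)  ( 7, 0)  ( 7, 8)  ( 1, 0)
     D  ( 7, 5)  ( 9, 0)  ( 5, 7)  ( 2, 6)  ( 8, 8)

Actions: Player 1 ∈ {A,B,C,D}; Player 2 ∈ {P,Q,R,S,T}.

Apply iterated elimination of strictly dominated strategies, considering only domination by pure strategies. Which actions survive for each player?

P1 drop C (A beats it: P:9>6 Q:11>9 R:8>7 S:8>7 T:10>1)
P1 drop D (A beats it: P:9>7 Q:11>9 R:8>5 S:8>2 T:10>8)
P2 drop R (P beats it: A:8>6 B:11>9)
P2 drop S (P beats it: A:8>7 B:11>5)
P2 drop T (P beats it: A:8>3 B:11>7)
P1→{A,B} P2→{P,Q}

Remaining: P1:{A,B} P2:{P,Q}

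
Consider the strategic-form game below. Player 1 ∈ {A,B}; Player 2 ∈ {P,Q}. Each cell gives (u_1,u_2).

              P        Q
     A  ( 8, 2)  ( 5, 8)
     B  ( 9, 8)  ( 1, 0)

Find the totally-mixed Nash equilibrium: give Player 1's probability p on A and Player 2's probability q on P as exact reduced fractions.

P1 indiff ⇒ q·8+(1-q)·5 = q·9+(1-q)·1 ⇒ q(-1) = (1-q)(-4) ⇒ q = 4/5
P2 indiff ⇒ p·2+(1-p)·8 = p·8+(1-p)·0 ⇒ p(-6) = (1-p)(-8) ⇒ p = 4/7

p=4/7, q=4/5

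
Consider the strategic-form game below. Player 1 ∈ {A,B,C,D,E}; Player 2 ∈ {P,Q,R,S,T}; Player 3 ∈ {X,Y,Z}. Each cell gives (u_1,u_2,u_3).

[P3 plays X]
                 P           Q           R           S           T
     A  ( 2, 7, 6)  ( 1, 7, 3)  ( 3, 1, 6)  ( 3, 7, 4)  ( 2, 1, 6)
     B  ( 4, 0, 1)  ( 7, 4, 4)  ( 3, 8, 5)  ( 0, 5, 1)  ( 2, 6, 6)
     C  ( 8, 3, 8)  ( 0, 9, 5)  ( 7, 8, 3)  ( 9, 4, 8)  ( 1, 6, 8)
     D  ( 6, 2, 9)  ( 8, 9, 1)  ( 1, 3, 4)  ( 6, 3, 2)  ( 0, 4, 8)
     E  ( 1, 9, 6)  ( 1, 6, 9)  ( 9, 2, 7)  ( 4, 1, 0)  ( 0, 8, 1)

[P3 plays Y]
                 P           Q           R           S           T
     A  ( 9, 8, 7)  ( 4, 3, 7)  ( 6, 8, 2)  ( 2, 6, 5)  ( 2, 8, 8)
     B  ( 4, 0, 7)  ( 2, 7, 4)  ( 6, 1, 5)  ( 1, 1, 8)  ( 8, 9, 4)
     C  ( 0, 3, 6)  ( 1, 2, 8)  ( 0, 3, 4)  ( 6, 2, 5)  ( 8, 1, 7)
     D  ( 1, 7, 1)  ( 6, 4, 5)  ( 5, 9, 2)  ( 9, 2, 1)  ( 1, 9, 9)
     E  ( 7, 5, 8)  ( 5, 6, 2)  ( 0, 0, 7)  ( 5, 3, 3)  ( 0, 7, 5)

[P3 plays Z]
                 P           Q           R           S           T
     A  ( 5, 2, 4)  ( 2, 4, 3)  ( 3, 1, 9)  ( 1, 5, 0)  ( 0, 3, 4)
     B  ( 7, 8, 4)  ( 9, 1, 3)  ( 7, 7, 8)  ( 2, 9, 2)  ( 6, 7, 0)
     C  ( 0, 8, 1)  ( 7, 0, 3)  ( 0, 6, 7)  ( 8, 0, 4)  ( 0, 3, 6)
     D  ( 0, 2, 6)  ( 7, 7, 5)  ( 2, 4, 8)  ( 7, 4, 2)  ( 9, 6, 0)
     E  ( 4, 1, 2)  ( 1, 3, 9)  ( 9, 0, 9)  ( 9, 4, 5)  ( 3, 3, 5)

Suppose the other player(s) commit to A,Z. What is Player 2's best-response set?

BR_2 = {S}

u_2(P vs A,Z) = 2
u_2(Q vs A,Z) = 4
u_2(R vs A,Z) = 1
u_2(S vs A,Z) = 5
u_2(T vs A,Z) = 3
max payoff 5 at {S}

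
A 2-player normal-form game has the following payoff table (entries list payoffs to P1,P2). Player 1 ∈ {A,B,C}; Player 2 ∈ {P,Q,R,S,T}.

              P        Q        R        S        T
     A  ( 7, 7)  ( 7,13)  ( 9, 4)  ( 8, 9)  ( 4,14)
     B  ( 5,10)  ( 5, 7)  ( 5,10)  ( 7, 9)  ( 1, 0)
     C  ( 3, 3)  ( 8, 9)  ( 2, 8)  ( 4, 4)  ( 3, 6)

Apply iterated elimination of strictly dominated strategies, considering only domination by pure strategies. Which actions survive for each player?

IESDS → P1:{A,C} P2:{Q,T}

P1 drop B (A beats it: P:7>5 Q:7>5 R:9>5 S:8>7 T:4>1)
P2 drop P (Q beats it: A:13>7 C:9>3)
P2 drop R (Q beats it: A:13>4 C:9>8)
P2 drop S (Q beats it: A:13>9 C:9>4)
P1→{A,C} P2→{Q,T}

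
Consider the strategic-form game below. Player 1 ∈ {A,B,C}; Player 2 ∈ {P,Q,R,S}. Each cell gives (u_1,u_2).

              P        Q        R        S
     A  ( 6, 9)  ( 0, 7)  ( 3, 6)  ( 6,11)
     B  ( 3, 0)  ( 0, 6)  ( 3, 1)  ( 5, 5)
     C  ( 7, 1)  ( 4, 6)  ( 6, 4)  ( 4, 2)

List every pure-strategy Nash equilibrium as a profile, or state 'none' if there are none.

(A,P): not NE [P1→C gives 7>6; P2→S gives 11>9]
(A,Q): not NE [P1→C gives 4>0; P2→S gives 11>7]
(A,R): not NE [P1→C gives 6>3; P2→S gives 11>6]
(A,S): NE
(B,P): not NE [P1→C gives 7>3; P2→Q gives 6>0]
(B,Q): not NE [P1→C gives 4>0]
(B,R): not NE [P1→C gives 6>3; P2→Q gives 6>1]
(B,S): not NE [P1→A gives 6>5; P2→Q gives 6>5]
(C,P): not NE [P2→Q gives 6>1]
(C,Q): NE
(C,R): not NE [P2→Q gives 6>4]
(C,S): not NE [P1→A gives 6>4; P2→Q gives 6>2]

NE set: (A,S), (C,Q)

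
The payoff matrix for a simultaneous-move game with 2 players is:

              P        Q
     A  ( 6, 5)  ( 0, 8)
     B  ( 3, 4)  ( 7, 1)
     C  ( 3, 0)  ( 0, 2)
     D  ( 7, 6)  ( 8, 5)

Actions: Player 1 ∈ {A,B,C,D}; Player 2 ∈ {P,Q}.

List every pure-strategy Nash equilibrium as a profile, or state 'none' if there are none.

NE set: (D,P)

(A,P): not NE [P1→D gives 7>6; P2→Q gives 8>5]
(A,Q): not NE [P1→D gives 8>0]
(B,P): not NE [P1→D gives 7>3]
(B,Q): not NE [P1→D gives 8>7; P2→P gives 4>1]
(C,P): not NE [P1→D gives 7>3; P2→Q gives 2>0]
(C,Q): not NE [P1→D gives 8>0]
(D,P): NE
(D,Q): not NE [P2→P gives 6>5]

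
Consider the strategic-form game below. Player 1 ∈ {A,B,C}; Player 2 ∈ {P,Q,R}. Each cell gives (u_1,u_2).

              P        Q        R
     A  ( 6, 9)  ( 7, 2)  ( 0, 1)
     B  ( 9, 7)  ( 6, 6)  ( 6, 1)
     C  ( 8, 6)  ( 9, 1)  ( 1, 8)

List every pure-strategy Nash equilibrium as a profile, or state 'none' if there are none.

PSNE = {(B,P)}

(A,P): not NE [P1→B gives 9>6]
(A,Q): not NE [P1→C gives 9>7; P2→P gives 9>2]
(A,R): not NE [P1→B gives 6>0; P2→P gives 9>1]
(B,P): NE
(B,Q): not NE [P1→C gives 9>6; P2→P gives 7>6]
(B,R): not NE [P2→P gives 7>1]
(C,P): not NE [P1→B gives 9>8; P2→R gives 8>6]
(C,Q): not NE [P2→R gives 8>1]
(C,R): not NE [P1→B gives 6>1]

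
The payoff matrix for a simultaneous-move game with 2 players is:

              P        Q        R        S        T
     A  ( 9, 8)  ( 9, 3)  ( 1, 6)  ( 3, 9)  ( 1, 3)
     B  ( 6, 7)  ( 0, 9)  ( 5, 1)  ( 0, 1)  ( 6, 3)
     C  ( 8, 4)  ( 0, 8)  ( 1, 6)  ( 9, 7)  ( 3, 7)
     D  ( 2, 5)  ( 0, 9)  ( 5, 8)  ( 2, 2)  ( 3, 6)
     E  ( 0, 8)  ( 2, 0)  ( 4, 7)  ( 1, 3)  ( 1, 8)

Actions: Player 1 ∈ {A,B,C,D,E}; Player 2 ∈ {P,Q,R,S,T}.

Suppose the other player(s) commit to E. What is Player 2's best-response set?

u_2(P vs E) = 8
u_2(Q vs E) = 0
u_2(R vs E) = 7
u_2(S vs E) = 3
u_2(T vs E) = 8
max payoff 8 at {P,T}

P2 best: {P,T}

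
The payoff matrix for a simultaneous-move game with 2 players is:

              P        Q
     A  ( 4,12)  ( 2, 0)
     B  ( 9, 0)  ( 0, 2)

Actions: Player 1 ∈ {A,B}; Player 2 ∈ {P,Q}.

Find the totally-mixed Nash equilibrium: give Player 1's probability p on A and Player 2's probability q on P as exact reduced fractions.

P1 indiff ⇒ q·4+(1-q)·2 = q·9+(1-q)·0 ⇒ q(-5) = (1-q)(-2) ⇒ q = 2/7
P2 indiff ⇒ p·12+(1-p)·0 = p·0+(1-p)·2 ⇒ p(12) = (1-p)(2) ⇒ p = 1/7

p=1/7, q=2/7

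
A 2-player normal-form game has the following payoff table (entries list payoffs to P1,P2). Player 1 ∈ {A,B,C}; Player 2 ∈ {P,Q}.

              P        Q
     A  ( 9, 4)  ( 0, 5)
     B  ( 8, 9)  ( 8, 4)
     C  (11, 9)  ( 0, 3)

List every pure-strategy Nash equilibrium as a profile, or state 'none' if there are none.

Nash profiles: (C,P)

(A,P): not NE [P1→C gives 11>9; P2→Q gives 5>4]
(A,Q): not NE [P1→B gives 8>0]
(B,P): not NE [P1→C gives 11>8]
(B,Q): not NE [P2→P gives 9>4]
(C,P): NE
(C,Q): not NE [P1→B gives 8>0; P2→P gives 9>3]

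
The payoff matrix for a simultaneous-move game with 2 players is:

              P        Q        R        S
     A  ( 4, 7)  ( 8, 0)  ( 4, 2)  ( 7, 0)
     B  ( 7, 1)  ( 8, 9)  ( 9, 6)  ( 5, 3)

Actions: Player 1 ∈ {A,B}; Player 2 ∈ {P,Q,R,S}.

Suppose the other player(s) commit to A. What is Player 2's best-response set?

u_2(P vs A) = 7
u_2(Q vs A) = 0
u_2(R vs A) = 2
u_2(S vs A) = 0
max payoff 7 at {P}

argmax u_2 = {P}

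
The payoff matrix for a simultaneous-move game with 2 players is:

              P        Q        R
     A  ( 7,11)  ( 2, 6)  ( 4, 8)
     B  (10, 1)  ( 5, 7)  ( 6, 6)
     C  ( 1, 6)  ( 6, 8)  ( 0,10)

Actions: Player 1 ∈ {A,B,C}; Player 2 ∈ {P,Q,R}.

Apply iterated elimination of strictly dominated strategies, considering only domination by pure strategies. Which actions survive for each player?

Survivors P1:{B,C} P2:{Q,R}

P1 drop A (B beats it: P:10>7 Q:5>2 R:6>4)
P2 drop P (Q beats it: B:7>1 C:8>6)
P1→{B,C} P2→{Q,R}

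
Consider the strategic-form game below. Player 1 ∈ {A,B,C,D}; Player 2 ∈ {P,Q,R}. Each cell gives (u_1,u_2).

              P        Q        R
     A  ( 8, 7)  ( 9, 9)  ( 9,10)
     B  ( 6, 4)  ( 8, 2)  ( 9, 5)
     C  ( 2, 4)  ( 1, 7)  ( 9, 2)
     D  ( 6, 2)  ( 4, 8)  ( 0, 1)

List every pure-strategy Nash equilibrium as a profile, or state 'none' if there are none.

PSNE = {(A,R), (B,R)}

(A,P): not NE [P2→R gives 10>7]
(A,Q): not NE [P2→R gives 10>9]
(A,R): NE
(B,P): not NE [P1→A gives 8>6; P2→R gives 5>4]
(B,Q): not NE [P1→A gives 9>8; P2→R gives 5>2]
(B,R): NE
(C,P): not NE [P1→A gives 8>2; P2→Q gives 7>4]
(C,Q): not NE [P1→A gives 9>1]
(C,R): not NE [P2→Q gives 7>2]
(D,P): not NE [P1→A gives 8>6; P2→Q gives 8>2]
(D,Q): not NE [P1→A gives 9>4]
(D,R): not NE [P1→C gives 9>0; P2→Q gives 8>1]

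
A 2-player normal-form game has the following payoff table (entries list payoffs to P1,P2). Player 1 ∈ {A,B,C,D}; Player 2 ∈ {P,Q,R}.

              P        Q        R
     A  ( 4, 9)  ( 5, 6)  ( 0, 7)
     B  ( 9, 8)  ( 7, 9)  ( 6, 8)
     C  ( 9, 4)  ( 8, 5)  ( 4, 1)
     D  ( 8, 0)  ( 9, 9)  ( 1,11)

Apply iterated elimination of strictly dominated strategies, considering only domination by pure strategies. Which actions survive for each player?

Survivors P1:{B,C,D} P2:{Q,R}

P1 drop A (B beats it: P:9>4 Q:7>5 R:6>0)
P2 drop P (Q beats it: B:9>8 C:5>4 D:9>0)
P1→{B,C,D} P2→{Q,R}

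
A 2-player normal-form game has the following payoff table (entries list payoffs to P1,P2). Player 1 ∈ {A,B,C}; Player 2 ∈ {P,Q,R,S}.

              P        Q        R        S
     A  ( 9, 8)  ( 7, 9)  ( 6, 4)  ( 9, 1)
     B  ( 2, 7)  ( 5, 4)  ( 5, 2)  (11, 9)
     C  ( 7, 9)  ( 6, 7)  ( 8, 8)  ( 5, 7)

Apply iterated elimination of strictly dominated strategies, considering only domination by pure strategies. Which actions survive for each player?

IESDS → P1:{A,B} P2:{P,Q,S}

P2 drop R (P beats it: A:8>4 B:7>2 C:9>8)
P1 drop C (A beats it: P:9>7 Q:7>6 S:9>5)
P1→{A,B} P2→{P,Q,S}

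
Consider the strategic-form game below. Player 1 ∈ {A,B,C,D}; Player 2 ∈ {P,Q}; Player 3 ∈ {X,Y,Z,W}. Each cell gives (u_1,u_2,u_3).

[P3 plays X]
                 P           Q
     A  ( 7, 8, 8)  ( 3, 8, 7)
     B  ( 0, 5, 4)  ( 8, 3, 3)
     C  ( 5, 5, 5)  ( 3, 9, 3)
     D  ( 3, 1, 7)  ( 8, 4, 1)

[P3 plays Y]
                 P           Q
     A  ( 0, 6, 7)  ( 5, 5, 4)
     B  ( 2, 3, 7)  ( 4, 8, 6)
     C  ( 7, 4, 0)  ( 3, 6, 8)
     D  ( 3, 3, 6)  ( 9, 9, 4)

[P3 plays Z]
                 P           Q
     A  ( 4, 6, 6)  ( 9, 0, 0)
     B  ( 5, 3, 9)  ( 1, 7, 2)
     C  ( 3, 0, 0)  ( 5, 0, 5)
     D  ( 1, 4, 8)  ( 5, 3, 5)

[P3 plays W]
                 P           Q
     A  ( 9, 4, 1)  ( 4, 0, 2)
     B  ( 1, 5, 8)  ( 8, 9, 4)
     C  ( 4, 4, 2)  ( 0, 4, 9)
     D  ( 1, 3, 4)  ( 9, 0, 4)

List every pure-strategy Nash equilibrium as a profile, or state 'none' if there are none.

(A,P,X): NE
(A,P,Y): not NE [P1→C gives 7>0; P3→X gives 8>7]
(A,P,Z): not NE [P1→B gives 5>4; P3→X gives 8>6]
(A,P,W): not NE [P3→X gives 8>1]
(A,Q,X): not NE [P1→D gives 8>3]
(A,Q,Y): not NE [P1→D gives 9>5; P2→P gives 6>5; P3→X gives 7>4]
(A,Q,Z): not NE [P2→P gives 6>0; P3→X gives 7>0]
(A,Q,W): not NE [P1→D gives 9>4; P2→P gives 4>0; P3→X gives 7>2]
(B,P,X): not NE [P1→A gives 7>0; P3→Z gives 9>4]
(B,P,Y): not NE [P1→C gives 7>2; P2→Q gives 8>3; P3→Z gives 9>7]
(B,P,Z): not NE [P2→Q gives 7>3]
(B,P,W): not NE [P1→A gives 9>1; P2→Q gives 9>5; P3→Z gives 9>8]
(B,Q,X): not NE [P2→P gives 5>3; P3→Y gives 6>3]
(B,Q,Y): not NE [P1→D gives 9>4]
(B,Q,Z): not NE [P1→A gives 9>1; P3→Y gives 6>2]
(B,Q,W): not NE [P1→D gives 9>8; P3→Y gives 6>4]
(C,P,X): not NE [P1→A gives 7>5; P2→Q gives 9>5]
(C,P,Y): not NE [P2→Q gives 6>4; P3→X gives 5>0]
(C,P,Z): not NE [P1→B gives 5>3; P3→X gives 5>0]
(C,P,W): not NE [P1→A gives 9>4; P3→X gives 5>2]
(C,Q,X): not NE [P1→D gives 8>3; P3→W gives 9>3]
(C,Q,Y): not NE [P1→D gives 9>3; P3→W gives 9>8]
(C,Q,Z): not NE [P1→A gives 9>5; P3→W gives 9>5]
(C,Q,W): not NE [P1→D gives 9>0]
(D,P,X): not NE [P1→A gives 7>3; P2→Q gives 4>1; P3→Z gives 8>7]
(D,P,Y): not NE [P1→C gives 7>3; P2→Q gives 9>3; P3→Z gives 8>6]
(D,P,Z): not NE [P1→B gives 5>1]
(D,P,W): not NE [P1→A gives 9>1; P3→Z gives 8>4]
(D,Q,X): not NE [P3→Z gives 5>1]
(D,Q,Y): not NE [P3→Z gives 5>4]
(D,Q,Z): not NE [P1→A gives 9>5; P2→P gives 4>3]
(D,Q,W): not NE [P2→P gives 3>0; P3→Z gives 5>4]

NE set: (A,P,X)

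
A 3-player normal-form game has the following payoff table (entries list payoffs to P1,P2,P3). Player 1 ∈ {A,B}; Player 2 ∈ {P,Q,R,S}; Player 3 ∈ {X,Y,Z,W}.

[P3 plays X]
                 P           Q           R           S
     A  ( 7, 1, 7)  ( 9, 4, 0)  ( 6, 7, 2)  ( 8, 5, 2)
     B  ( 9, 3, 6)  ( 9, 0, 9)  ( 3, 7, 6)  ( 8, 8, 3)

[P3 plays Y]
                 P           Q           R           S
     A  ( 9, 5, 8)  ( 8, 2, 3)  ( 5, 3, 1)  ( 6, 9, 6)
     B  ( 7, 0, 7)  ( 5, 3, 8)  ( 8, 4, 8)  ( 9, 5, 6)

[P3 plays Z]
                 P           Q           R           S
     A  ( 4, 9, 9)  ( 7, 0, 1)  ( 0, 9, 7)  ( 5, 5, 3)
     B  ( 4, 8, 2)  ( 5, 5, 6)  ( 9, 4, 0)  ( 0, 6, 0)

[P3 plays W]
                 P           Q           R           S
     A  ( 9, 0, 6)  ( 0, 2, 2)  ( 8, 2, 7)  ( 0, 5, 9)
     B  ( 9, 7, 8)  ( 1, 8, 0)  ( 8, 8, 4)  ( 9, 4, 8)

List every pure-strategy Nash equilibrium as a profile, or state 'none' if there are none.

(A,P,X): not NE [P1→B gives 9>7; P2→R gives 7>1; P3→Z gives 9>7]
(A,P,Y): not NE [P2→S gives 9>5; P3→Z gives 9>8]
(A,P,Z): NE
(A,P,W): not NE [P2→S gives 5>0; P3→Z gives 9>6]
(A,Q,X): not NE [P2→R gives 7>4; P3→Y gives 3>0]
(A,Q,Y): not NE [P2→S gives 9>2]
(A,Q,Z): not NE [P2→R gives 9>0; P3→Y gives 3>1]
(A,Q,W): not NE [P1→B gives 1>0; P2→S gives 5>2; P3→Y gives 3>2]
(A,R,X): not NE [P3→W gives 7>2]
(A,R,Y): not NE [P1→B gives 8>5; P2→S gives 9>3; P3→W gives 7>1]
(A,R,Z): not NE [P1→B gives 9>0]
(A,R,W): not NE [P2→S gives 5>2]
(A,S,X): not NE [P2→R gives 7>5; P3→W gives 9>2]
(A,S,Y): not NE [P1→B gives 9>6; P3→W gives 9>6]
(A,S,Z): not NE [P2→R gives 9>5; P3→W gives 9>3]
(A,S,W): not NE [P1→B gives 9>0]
(B,P,X): not NE [P2→S gives 8>3; P3→W gives 8>6]
(B,P,Y): not NE [P1→A gives 9>7; P2→S gives 5>0; P3→W gives 8>7]
(B,P,Z): not NE [P3→W gives 8>2]
(B,P,W): not NE [P2→R gives 8>7]
(B,Q,X): not NE [P2→S gives 8>0]
(B,Q,Y): not NE [P1→A gives 8>5; P2→S gives 5>3; P3→X gives 9>8]
(B,Q,Z): not NE [P1→A gives 7>5; P2→P gives 8>5; P3→X gives 9>6]
(B,Q,W): not NE [P3→X gives 9>0]
(B,R,X): not NE [P1→A gives 6>3; P2→S gives 8>7; P3→Y gives 8>6]
(B,R,Y): not NE [P2→S gives 5>4]
(B,R,Z): not NE [P2→P gives 8>4; P3→Y gives 8>0]
(B,R,W): not NE [P3→Y gives 8>4]
(B,S,X): not NE [P3→W gives 8>3]
(B,S,Y): not NE [P3→W gives 8>6]
(B,S,Z): not NE [P1→A gives 5>0; P2→P gives 8>6; P3→W gives 8>0]
(B,S,W): not NE [P2→R gives 8>4]

Nash profiles: (A,P,Z)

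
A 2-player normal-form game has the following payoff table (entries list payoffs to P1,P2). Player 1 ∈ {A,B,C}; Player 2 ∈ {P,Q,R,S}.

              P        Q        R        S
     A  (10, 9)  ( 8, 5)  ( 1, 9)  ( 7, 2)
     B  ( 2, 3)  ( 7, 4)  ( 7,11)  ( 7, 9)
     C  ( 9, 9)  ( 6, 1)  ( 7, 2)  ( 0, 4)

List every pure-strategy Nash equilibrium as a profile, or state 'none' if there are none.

Nash profiles: (A,P), (B,R)

(A,P): NE
(A,Q): not NE [P2→R gives 9>5]
(A,R): not NE [P1→C gives 7>1]
(A,S): not NE [P2→R gives 9>2]
(B,P): not NE [P1→A gives 10>2; P2→R gives 11>3]
(B,Q): not NE [P1→A gives 8>7; P2→R gives 11>4]
(B,R): NE
(B,S): not NE [P2→R gives 11>9]
(C,P): not NE [P1→A gives 10>9]
(C,Q): not NE [P1→A gives 8>6; P2→P gives 9>1]
(C,R): not NE [P2→P gives 9>2]
(C,S): not NE [P1→B gives 7>0; P2→P gives 9>4]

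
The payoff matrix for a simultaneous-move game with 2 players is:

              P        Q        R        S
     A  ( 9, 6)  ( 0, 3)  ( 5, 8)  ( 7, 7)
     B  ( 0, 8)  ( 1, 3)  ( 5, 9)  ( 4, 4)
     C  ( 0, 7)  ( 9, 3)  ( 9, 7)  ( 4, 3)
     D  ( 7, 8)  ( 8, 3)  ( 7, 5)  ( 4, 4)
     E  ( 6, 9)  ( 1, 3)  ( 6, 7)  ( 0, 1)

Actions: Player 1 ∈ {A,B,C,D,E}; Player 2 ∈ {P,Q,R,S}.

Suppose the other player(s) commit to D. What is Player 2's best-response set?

BR_2 = {P}

u_2(P vs D) = 8
u_2(Q vs D) = 3
u_2(R vs D) = 5
u_2(S vs D) = 4
max payoff 8 at {P}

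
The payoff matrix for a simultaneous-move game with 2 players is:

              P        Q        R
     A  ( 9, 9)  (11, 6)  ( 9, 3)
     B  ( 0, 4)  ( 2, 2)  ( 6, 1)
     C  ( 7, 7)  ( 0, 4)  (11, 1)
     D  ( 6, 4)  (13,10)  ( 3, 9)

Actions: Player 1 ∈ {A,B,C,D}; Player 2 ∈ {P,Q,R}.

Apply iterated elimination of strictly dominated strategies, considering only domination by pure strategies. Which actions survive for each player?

P1 drop B (A beats it: P:9>0 Q:11>2 R:9>6)
P2 drop R (Q beats it: A:6>3 C:4>1 D:10>9)
P1 drop C (A beats it: P:9>7 Q:11>0)
P1→{A,D} P2→{P,Q}

IESDS → P1:{A,D} P2:{P,Q}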